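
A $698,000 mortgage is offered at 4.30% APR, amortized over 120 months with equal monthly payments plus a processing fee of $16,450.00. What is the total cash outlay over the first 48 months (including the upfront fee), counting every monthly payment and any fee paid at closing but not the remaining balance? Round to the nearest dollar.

$360,459

At 4.30% the monthly rate is 0.0035833, so the payment is 698,000 × 0.0035833 / (1 − 1.0035833^−120) = $7,166.86.
Total outlay = 48 × $7,166.86 + $16,450.00 = $360,459.28.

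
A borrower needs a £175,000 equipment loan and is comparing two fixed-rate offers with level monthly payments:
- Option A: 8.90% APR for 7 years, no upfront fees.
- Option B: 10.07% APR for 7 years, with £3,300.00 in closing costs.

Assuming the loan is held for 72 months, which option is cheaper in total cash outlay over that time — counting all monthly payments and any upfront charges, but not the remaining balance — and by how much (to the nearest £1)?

Option A: at 8.90% the monthly rate is 0.0074167, so the payment is 175,000 × 0.0074167 / (1 − 1.0074167^−84) = £2,806.72.
Option B: at 10.07% the monthly rate is 0.0083917, so the payment is 175,000 × 0.0083917 / (1 − 1.0083917^−84) = £2,911.54.
Over 72 months: Option A costs 72 × £2,806.72 = £202,083.84; Option B costs 72 × £2,911.54 + £3,300.00 = £212,930.88.
Option A is cheaper by £212,930.88 − £202,083.84 = £10,847.04.

Option A by £10,847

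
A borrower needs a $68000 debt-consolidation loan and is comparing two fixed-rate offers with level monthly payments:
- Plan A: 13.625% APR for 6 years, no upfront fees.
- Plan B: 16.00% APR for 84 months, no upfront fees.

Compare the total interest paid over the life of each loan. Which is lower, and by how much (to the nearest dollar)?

Plan A by $13,547

Plan A: at 13.625% the monthly rate is 0.0113542, so the payment is 68,000 × 0.0113542 / (1 − 1.0113542^−72) = $1,387.57.
Total interest on Plan A = 72 × $1,387.57 − $68,000 = $31,905.04.
Plan B: monthly rate = 16%/12 = 0.0133333; payment = 68,000 × 0.0133333 / (1 − (1+0.0133333)^−84) = $1,350.62.
Total interest on Plan B = 84 × $1,350.62 − $68,000 = $45,452.08.
Plan A is lower by $13,547.04.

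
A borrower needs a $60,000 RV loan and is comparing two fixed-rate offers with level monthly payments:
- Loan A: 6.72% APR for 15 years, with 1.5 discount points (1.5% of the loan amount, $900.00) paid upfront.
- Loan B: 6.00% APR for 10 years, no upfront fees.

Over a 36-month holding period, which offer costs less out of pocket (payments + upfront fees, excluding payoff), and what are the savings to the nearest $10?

Loan A: monthly rate = 6.72%/12 = 0.0056000; payment = 60,000 × 0.0056000 / (1 − (1+0.0056000)^−180) = $529.95.
Loan B: monthly rate = 6%/12 = 0.0050000; payment = 60,000 × 0.0050000 / (1 − (1+0.0050000)^−120) = $666.12.
Over 36 months: Loan A costs 36 × $529.95 + $900.00 = $19,978.20; Loan B costs 36 × $666.12 = $23,980.32.
Loan A is cheaper by $23,980.32 − $19,978.20 = $4,002.12.

Loan A by $4,000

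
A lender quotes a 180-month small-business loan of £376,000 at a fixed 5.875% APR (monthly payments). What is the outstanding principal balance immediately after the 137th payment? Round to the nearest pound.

With monthly rate i = 5.875%/12 = 0.0048958, the balance after k of n payments is P · [(1+i)^n − (1+i)^k] / [(1+i)^n − 1].
(1+0.0048958)^180 = 2.40873036 and (1+0.0048958)^137 = 1.95246488, so the balance is 376,000 × (2.40873036 − 1.95246488) / (2.40873036 − 1) = £121,780.45.

£121,780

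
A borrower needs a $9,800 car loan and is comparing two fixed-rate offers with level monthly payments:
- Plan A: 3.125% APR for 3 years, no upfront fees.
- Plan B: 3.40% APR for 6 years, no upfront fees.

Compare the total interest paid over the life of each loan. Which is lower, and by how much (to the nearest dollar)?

Plan A by $568

Plan A: at 3.125% the monthly rate is 0.0026042, so the payment is 9,800 × 0.0026042 / (1 − 1.0026042^−36) = $285.54.
Total interest on Plan A = 36 × $285.54 − $9,800 = $479.44.
Plan B: at 3.40% the monthly rate is 0.0028333, so the payment is 9,800 × 0.0028333 / (1 − 1.0028333^−72) = $150.66.
Total interest on Plan B = 72 × $150.66 − $9,800 = $1,047.52.
Plan A is lower by $568.08.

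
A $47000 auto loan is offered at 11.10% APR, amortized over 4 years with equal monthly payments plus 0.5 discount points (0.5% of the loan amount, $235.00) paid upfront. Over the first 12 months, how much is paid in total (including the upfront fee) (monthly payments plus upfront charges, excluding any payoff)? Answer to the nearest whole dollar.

At 11.10% the monthly rate is 0.0092500, so the payment is 47,000 × 0.0092500 / (1 − 1.0092500^−48) = $1,217.02.
Total outlay = 12 × $1,217.02 + $235.00 = $14,839.24.

$14,839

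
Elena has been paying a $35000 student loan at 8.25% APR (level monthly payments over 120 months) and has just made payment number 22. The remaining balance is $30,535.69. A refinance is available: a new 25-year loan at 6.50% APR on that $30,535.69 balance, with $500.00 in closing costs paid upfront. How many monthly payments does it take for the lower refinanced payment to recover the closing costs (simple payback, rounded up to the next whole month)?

Current payment = 35,000 × 8.25%/12 / (1 − (1+0.0068750)^−120) = $429.28.
Refinanced payment = 30,535.69 × 0.0054167 / (1 − (1+0.0054167)^−300) = $206.18.
Monthly savings = $429.28 − $206.18 = $223.10.
Break-even = $500.00 / $223.10 = 2.24 → 3 months.

3 months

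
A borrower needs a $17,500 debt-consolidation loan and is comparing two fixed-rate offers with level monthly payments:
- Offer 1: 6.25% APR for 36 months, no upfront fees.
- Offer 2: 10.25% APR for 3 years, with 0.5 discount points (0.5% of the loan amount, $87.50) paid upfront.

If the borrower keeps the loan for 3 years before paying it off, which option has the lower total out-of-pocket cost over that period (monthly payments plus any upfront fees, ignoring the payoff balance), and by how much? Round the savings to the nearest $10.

Offer 1 by $1,250

Offer 1: monthly rate = 6.25%/12 = 0.0052083; payment = 17,500 × 0.0052083 / (1 − (1+0.0052083)^−36) = $534.37.
Offer 2: at 10.25% the monthly rate is 0.0085417, so the payment is 17,500 × 0.0085417 / (1 − 1.0085417^−36) = $566.73.
Over 36 months: Offer 1 costs 36 × $534.37 = $19,237.32; Offer 2 costs 36 × $566.73 + $87.50 = $20,489.78.
Offer 1 is cheaper by $20,489.78 − $19,237.32 = $1,252.46.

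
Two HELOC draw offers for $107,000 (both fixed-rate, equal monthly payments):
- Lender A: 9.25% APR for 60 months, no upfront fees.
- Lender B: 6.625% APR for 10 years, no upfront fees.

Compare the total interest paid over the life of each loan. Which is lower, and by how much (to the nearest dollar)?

Lender A by $12,565

Lender A: monthly rate = 9.25%/12 = 0.0077083; payment = 107,000 × 0.0077083 / (1 − (1+0.0077083)^−60) = $2,234.15.
Total interest on Lender A = 60 × $2,234.15 − $107,000 = $27,049.00.
Lender B: monthly rate = 6.625%/12 = 0.0055208; payment = 107,000 × 0.0055208 / (1 − (1+0.0055208)^−120) = $1,221.78.
Total interest on Lender B = 120 × $1,221.78 − $107,000 = $39,613.60.
Lender A is lower by $12,564.60.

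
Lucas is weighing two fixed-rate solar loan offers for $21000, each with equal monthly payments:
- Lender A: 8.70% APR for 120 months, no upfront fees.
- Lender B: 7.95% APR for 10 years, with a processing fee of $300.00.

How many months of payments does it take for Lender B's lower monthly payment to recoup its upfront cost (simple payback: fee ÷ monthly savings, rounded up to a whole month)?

Lender A: monthly rate = 8.7%/12 = 0.0072500; payment = 21,000 × 0.0072500 / (1 − (1+0.0072500)^−120) = $262.62.
Lender B: at 7.95% the monthly rate is 0.0066250, so the payment is 21,000 × 0.0066250 / (1 − 1.0066250^−120) = $254.23.
Monthly savings = $262.62 − $254.23 = $8.39.
Break-even = $300.00 / $8.39 = 35.76 → 36 months.

36 months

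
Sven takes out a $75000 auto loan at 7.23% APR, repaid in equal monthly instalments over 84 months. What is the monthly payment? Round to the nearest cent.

$1,140.40

At 7.23% the monthly rate is 0.0060250, so the payment is 75,000 × 0.0060250 / (1 − 1.0060250^−84) = $1,140.40.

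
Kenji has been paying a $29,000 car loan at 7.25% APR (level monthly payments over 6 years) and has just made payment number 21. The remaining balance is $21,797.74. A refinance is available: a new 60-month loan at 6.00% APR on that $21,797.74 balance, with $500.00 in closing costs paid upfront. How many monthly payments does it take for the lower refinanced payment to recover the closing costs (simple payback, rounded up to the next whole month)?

7 months

Current payment = 29,000 × 7.25%/12 / (1 − (1+0.0060417)^−72) = $497.91.
Refinanced payment = 21,797.74 × 0.0050000 / (1 − (1+0.0050000)^−60) = $421.41.
Monthly savings = $497.91 − $421.41 = $76.50.
Break-even = $500.00 / $76.50 = 6.54 → 7 months.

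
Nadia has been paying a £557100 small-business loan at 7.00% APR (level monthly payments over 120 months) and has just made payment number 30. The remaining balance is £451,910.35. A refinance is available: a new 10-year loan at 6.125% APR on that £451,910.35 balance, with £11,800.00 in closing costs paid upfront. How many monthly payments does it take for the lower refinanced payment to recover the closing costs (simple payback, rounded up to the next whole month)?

9 months

Current payment = 557,100 × 7%/12 / (1 − (1+0.0058333)^−120) = £6,468.40.
Refinanced payment = 451,910.35 × 0.0051042 / (1 − (1+0.0051042)^−120) = £5,045.55.
Monthly savings = £6,468.40 − £5,045.55 = £1,422.85.
Break-even = £11,800.00 / £1,422.85 = 8.29 → 9 months.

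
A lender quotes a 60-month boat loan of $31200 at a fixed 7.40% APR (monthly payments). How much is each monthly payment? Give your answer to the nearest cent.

$623.70

Monthly rate = 7.4%/12 = 0.0061667; payment = 31,200 × 0.0061667 / (1 − (1+0.0061667)^−60) = $623.70.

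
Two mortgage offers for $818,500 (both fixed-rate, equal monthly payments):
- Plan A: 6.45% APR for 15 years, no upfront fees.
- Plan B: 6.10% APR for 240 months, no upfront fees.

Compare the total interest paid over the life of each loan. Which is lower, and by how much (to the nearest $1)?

Plan A by $139,357

Plan A: monthly rate = 6.45%/12 = 0.0053750; payment = 818,500 × 0.0053750 / (1 − (1+0.0053750)^−180) = $7,107.54.
Total interest on Plan A = 180 × $7,107.54 − $818,500 = $460,857.20.
Plan B: at 6.10% the monthly rate is 0.0050833, so the payment is 818,500 × 0.0050833 / (1 − 1.0050833^−240) = $5,911.31.
Total interest on Plan B = 240 × $5,911.31 − $818,500 = $600,214.40.
Plan A is lower by $139,357.20.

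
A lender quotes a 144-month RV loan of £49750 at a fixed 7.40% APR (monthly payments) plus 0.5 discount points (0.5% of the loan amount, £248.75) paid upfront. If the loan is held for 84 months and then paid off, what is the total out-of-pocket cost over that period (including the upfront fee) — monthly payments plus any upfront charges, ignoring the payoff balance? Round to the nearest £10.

£44,120

At 7.40% the monthly rate is 0.0061667, so the payment is 49,750 × 0.0061667 / (1 − 1.0061667^−144) = £522.29.
Total outlay = 84 × £522.29 + £248.75 = £44,121.11.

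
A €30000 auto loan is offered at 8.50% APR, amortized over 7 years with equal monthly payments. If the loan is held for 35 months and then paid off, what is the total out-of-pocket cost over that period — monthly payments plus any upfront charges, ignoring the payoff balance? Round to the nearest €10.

€16,630

Monthly rate = 8.5%/12 = 0.0070833; payment = 30,000 × 0.0070833 / (1 − (1+0.0070833)^−84) = €475.09.
Total outlay = 35 × €475.09 = €16,628.15.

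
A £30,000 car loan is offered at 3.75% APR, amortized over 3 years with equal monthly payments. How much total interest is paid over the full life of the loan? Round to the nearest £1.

Monthly rate = 3.75%/12 = 0.0031250; payment = 30,000 × 0.0031250 / (1 − (1+0.0031250)^−36) = £882.39.
Total paid = 36 × £882.39 = £31,766.04; interest = £31,766.04 − £30,000 = £1,766.04.

£1,766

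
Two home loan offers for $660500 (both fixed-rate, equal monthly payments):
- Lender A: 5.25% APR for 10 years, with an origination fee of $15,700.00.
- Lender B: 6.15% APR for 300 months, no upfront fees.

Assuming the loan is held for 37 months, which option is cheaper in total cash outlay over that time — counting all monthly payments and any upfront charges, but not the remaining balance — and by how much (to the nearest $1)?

Lender B by $118,199

Lender A: monthly rate = 5.25%/12 = 0.0043750; payment = 660,500 × 0.0043750 / (1 − (1+0.0043750)^−120) = $7,086.62.
Lender B: at 6.15% the monthly rate is 0.0051250, so the payment is 660,500 × 0.0051250 / (1 − 1.0051250^−300) = $4,316.38.
Over 37 months: Lender A costs 37 × $7,086.62 + $15,700.00 = $277,904.94; Lender B costs 37 × $4,316.38 = $159,706.06.
Lender B is cheaper by $277,904.94 − $159,706.06 = $118,198.88.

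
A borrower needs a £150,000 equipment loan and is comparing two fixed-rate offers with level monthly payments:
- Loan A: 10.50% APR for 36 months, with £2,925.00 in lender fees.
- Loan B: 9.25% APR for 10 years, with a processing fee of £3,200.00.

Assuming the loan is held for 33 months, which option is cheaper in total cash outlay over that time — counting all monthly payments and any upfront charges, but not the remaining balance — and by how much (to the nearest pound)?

Loan A: monthly rate = 10.5%/12 = 0.0087500; payment = 150,000 × 0.0087500 / (1 − (1+0.0087500)^−36) = £4,875.37.
Loan B: at 9.25% the monthly rate is 0.0077083, so the payment is 150,000 × 0.0077083 / (1 − 1.0077083^−120) = £1,920.49.
Over 33 months: Loan A costs 33 × £4,875.37 + £2,925.00 = £163,812.21; Loan B costs 33 × £1,920.49 + £3,200.00 = £66,576.17.
Loan B is cheaper by £163,812.21 − £66,576.17 = £97,236.04.

Loan B by £97,236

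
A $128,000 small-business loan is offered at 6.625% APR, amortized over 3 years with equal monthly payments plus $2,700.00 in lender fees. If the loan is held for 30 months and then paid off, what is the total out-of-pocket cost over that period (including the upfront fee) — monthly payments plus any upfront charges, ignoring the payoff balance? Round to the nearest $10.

At 6.625% the monthly rate is 0.0055208, so the payment is 128,000 × 0.0055208 / (1 − 1.0055208^−36) = $3,930.36.
Total outlay = 30 × $3,930.36 + $2,700.00 = $120,610.80.

$120,610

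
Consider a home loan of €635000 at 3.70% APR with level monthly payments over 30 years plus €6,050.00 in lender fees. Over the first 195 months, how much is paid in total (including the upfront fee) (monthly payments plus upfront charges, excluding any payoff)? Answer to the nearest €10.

At 3.70% the monthly rate is 0.0030833, so the payment is 635,000 × 0.0030833 / (1 − 1.0030833^−360) = €2,922.80.
Total outlay = 195 × €2,922.80 + €6,050.00 = €575,996.00.

€576,000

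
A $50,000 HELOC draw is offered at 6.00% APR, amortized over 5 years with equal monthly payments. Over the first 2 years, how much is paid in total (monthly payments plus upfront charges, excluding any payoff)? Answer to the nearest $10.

$23,200

At 6.00% the monthly rate is 0.0050000, so the payment is 50,000 × 0.0050000 / (1 − 1.0050000^−60) = $966.64.
Total outlay = 24 × $966.64 = $23,199.36.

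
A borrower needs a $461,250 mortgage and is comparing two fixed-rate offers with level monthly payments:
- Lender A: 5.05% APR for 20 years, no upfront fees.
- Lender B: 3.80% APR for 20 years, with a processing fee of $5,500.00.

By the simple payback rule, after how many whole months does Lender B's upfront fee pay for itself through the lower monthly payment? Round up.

Lender A: at 5.05% the monthly rate is 0.0042083, so the payment is 461,250 × 0.0042083 / (1 − 1.0042083^−240) = $3,056.80.
Lender B: at 3.80% the monthly rate is 0.0031667, so the payment is 461,250 × 0.0031667 / (1 − 1.0031667^−240) = $2,746.71.
Monthly savings = $3,056.80 − $2,746.71 = $310.09.
Break-even = $5,500.00 / $310.09 = 17.74 → 18 months.

18 months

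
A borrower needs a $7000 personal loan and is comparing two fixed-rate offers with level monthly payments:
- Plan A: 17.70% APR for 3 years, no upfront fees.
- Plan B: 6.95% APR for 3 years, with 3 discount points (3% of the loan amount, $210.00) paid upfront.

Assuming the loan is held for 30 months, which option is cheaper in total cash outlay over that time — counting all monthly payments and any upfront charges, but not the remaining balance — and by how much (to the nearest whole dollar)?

Plan B by $871

Plan A: monthly rate = 17.7%/12 = 0.0147500; payment = 7,000 × 0.0147500 / (1 − (1+0.0147500)^−36) = $252.01.
Plan B: monthly rate = 6.95%/12 = 0.0057917; payment = 7,000 × 0.0057917 / (1 − (1+0.0057917)^−36) = $215.98.
Over 30 months: Plan A costs 30 × $252.01 = $7,560.30; Plan B costs 30 × $215.98 + $210.00 = $6,689.40.
Plan B is cheaper by $7,560.30 − $6,689.40 = $870.90.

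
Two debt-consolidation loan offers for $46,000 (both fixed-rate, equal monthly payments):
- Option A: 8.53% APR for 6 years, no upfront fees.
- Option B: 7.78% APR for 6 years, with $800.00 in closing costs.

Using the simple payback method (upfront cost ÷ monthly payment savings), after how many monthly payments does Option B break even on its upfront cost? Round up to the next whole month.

Option A: monthly rate = 8.53%/12 = 0.0071083; payment = 46,000 × 0.0071083 / (1 − (1+0.0071083)^−72) = $818.49.
Option B: monthly rate = 7.78%/12 = 0.0064833; payment = 46,000 × 0.0064833 / (1 − (1+0.0064833)^−72) = $801.60.
Monthly savings = $818.49 − $801.60 = $16.89.
Break-even = $800.00 / $16.89 = 47.37 → 48 months.

48 months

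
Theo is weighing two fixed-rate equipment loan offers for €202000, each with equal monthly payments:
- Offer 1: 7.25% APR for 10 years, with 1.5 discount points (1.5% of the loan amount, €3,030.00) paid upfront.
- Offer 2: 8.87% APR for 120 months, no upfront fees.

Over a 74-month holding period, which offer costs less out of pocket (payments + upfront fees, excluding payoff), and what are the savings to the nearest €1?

Offer 1 by €9,784

Offer 1: monthly rate = 7.25%/12 = 0.0060417; payment = 202,000 × 0.0060417 / (1 − (1+0.0060417)^−120) = €2,371.50.
Offer 2: monthly rate = 8.87%/12 = 0.0073917; payment = 202,000 × 0.0073917 / (1 − (1+0.0073917)^−120) = €2,544.66.
Over 74 months: Offer 1 costs 74 × €2,371.50 + €3,030.00 = €178,521.00; Offer 2 costs 74 × €2,544.66 = €188,304.84.
Offer 1 is cheaper by €188,304.84 − €178,521.00 = €9,783.84.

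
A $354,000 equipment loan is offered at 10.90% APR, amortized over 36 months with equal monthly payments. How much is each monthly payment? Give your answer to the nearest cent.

$11,572.75

Monthly rate = 10.9%/12 = 0.0090833; payment = 354,000 × 0.0090833 / (1 − (1+0.0090833)^−36) = $11,572.75.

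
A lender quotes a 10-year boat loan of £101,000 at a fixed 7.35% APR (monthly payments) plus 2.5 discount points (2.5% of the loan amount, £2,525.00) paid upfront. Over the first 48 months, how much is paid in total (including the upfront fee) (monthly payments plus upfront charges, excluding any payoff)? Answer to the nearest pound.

At 7.35% the monthly rate is 0.0061250, so the payment is 101,000 × 0.0061250 / (1 − 1.0061250^−120) = £1,191.00.
Total outlay = 48 × £1,191.00 + £2,525.00 = £59,693.00.

£59,693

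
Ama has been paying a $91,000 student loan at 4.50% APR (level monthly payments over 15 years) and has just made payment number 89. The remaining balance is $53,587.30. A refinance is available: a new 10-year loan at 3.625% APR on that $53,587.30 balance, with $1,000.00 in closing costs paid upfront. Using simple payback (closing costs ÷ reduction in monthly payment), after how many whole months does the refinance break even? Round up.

7 months

Current payment = 91,000 × 4.5%/12 / (1 − (1+0.0037500)^−180) = $696.14.
Refinanced payment = 53,587.30 × 0.0030208 / (1 − (1+0.0030208)^−120) = $533.05.
Monthly savings = $696.14 − $533.05 = $163.09.
Break-even = $1,000.00 / $163.09 = 6.13 → 7 months.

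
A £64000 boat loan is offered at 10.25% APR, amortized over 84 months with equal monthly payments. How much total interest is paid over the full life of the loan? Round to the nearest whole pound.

Monthly rate = 10.25%/12 = 0.0085417; payment = 64,000 × 0.0085417 / (1 − (1+0.0085417)^−84) = £1,070.76.
Total paid = 84 × £1,070.76 = £89,943.84; interest = £89,943.84 − £64,000 = £25,943.84.

£25,944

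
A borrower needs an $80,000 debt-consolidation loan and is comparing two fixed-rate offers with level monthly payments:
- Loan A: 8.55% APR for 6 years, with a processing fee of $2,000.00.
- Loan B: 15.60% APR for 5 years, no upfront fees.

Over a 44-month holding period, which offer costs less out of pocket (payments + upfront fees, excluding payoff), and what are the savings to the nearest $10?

Loan A by $20,190

Loan A: at 8.55% the monthly rate is 0.0071250, so the payment is 80,000 × 0.0071250 / (1 − 1.0071250^−72) = $1,424.24.
Loan B: monthly rate = 15.6%/12 = 0.0130000; payment = 80,000 × 0.0130000 / (1 − (1+0.0130000)^−60) = $1,928.48.
Over 44 months: Loan A costs 44 × $1,424.24 + $2,000.00 = $64,666.56; Loan B costs 44 × $1,928.48 = $84,853.12.
Loan A is cheaper by $84,853.12 − $64,666.56 = $20,186.56.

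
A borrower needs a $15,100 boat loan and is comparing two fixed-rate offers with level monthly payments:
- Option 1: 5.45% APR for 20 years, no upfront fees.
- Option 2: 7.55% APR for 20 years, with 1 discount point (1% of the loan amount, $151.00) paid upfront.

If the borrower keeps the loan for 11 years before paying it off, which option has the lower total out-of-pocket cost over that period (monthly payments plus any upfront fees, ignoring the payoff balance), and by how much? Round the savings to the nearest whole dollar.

Option 1: monthly rate = 5.45%/12 = 0.0045417; payment = 15,100 × 0.0045417 / (1 − (1+0.0045417)^−240) = $103.45.
Option 2: at 7.55% the monthly rate is 0.0062917, so the payment is 15,100 × 0.0062917 / (1 − 1.0062917^−240) = $122.11.
Over 132 months: Option 1 costs 132 × $103.45 = $13,655.40; Option 2 costs 132 × $122.11 + $151.00 = $16,269.52.
Option 1 is cheaper by $16,269.52 − $13,655.40 = $2,614.12.

Option 1 by $2,614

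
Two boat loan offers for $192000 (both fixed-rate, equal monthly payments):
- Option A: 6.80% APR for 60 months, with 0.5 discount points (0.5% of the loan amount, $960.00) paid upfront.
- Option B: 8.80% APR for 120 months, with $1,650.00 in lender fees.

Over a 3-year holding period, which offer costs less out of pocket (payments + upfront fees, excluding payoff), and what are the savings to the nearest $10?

Option B by $48,710

Option A: monthly rate = 6.8%/12 = 0.0056667; payment = 192,000 × 0.0056667 / (1 − (1+0.0056667)^−60) = $3,783.74.
Option B: monthly rate = 8.8%/12 = 0.0073333; payment = 192,000 × 0.0073333 / (1 − (1+0.0073333)^−120) = $2,411.44.
Over 36 months: Option A costs 36 × $3,783.74 + $960.00 = $137,174.64; Option B costs 36 × $2,411.44 + $1,650.00 = $88,461.84.
Option B is cheaper by $137,174.64 − $88,461.84 = $48,712.80.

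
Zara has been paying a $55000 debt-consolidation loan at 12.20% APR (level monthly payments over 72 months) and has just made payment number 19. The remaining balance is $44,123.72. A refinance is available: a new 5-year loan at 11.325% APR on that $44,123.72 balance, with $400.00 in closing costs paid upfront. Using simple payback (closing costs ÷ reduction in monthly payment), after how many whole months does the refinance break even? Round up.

4 months

Current payment = 55,000 × 12.2%/12 / (1 − (1+0.0101667)^−72) = $1,080.99.
Refinanced payment = 44,123.72 × 0.0094375 / (1 − (1+0.0094375)^−60) = $966.52.
Monthly savings = $1,080.99 − $966.52 = $114.47.
Break-even = $400.00 / $114.47 = 3.49 → 4 months.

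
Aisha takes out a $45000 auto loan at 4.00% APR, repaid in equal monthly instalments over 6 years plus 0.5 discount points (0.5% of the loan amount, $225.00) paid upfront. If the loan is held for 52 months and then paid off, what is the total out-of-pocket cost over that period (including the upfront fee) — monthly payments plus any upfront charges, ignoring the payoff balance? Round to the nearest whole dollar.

At 4.00% the monthly rate is 0.0033333, so the payment is 45,000 × 0.0033333 / (1 − 1.0033333^−72) = $704.03.
Total outlay = 52 × $704.03 + $225.00 = $36,834.56.

$36,835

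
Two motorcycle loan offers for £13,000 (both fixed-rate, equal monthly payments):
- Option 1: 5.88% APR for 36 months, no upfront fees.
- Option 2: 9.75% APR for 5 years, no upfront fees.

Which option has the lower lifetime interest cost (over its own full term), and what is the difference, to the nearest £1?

Option 1: monthly rate = 5.88%/12 = 0.0049000; payment = 13,000 × 0.0049000 / (1 − (1+0.0049000)^−36) = £394.78.
Total interest on Option 1 = 36 × £394.78 − £13,000 = £1,212.08.
Option 2: monthly rate = 9.75%/12 = 0.0081250; payment = 13,000 × 0.0081250 / (1 − (1+0.0081250)^−60) = £274.62.
Total interest on Option 2 = 60 × £274.62 − £13,000 = £3,477.20.
Option 1 is lower by £2,265.12.

Option 1 by £2,265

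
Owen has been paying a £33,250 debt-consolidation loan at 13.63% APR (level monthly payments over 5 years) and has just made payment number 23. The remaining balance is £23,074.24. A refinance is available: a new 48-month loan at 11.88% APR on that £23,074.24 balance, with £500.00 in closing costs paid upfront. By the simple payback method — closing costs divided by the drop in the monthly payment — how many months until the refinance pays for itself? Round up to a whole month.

4 months

Current payment = 33,250 × 13.63%/12 / (1 − (1+0.0113583)^−60) = £767.31.
Refinanced payment = 23,074.24 × 0.0099000 / (1 − (1+0.0099000)^−48) = £606.27.
Monthly savings = £767.31 − £606.27 = £161.04.
Break-even = £500.00 / £161.04 = 3.10 → 4 months.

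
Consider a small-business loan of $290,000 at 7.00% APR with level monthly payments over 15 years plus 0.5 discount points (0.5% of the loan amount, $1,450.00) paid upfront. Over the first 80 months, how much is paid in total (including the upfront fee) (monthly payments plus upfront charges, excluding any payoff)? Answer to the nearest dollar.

$209,978

Monthly rate = 7%/12 = 0.0058333; payment = 290,000 × 0.0058333 / (1 − (1+0.0058333)^−180) = $2,606.60.
Total outlay = 80 × $2,606.60 + $1,450.00 = $209,978.00.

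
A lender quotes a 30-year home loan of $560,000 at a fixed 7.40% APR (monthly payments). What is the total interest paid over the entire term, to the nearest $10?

$835,840

At 7.40% the monthly rate is 0.0061667, so the payment is 560,000 × 0.0061667 / (1 − 1.0061667^−360) = $3,877.33.
Total paid = 360 × $3,877.33 = $1,395,838.80; interest = $1,395,838.80 − $560,000 = $835,838.80.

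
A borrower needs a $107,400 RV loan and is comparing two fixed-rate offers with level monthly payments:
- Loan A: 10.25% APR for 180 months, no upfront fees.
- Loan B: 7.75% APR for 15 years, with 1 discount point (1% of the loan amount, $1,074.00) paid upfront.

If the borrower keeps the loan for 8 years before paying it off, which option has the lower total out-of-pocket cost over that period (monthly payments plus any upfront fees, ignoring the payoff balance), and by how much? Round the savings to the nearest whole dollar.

Loan A: at 10.25% the monthly rate is 0.0085417, so the payment is 107,400 × 0.0085417 / (1 − 1.0085417^−180) = $1,170.61.
Loan B: monthly rate = 7.75%/12 = 0.0064583; payment = 107,400 × 0.0064583 / (1 − (1+0.0064583)^−180) = $1,010.93.
Over 96 months: Loan A costs 96 × $1,170.61 = $112,378.56; Loan B costs 96 × $1,010.93 + $1,074.00 = $98,123.28.
Loan B is cheaper by $112,378.56 − $98,123.28 = $14,255.28.

Loan B by $14,255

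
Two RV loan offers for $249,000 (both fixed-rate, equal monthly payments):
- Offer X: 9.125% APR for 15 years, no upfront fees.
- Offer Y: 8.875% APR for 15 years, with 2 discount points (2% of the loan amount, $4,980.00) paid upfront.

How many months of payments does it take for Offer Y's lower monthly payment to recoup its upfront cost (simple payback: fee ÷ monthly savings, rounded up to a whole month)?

Offer X: monthly rate = 9.125%/12 = 0.0076042; payment = 249,000 × 0.0076042 / (1 − (1+0.0076042)^−180) = $2,544.07.
Offer Y: at 8.875% the monthly rate is 0.0073958, so the payment is 249,000 × 0.0073958 / (1 − 1.0073958^−180) = $2,507.04.
Monthly savings = $2,544.07 − $2,507.04 = $37.03.
Break-even = $4,980.00 / $37.03 = 134.49 → 135 months.

135 months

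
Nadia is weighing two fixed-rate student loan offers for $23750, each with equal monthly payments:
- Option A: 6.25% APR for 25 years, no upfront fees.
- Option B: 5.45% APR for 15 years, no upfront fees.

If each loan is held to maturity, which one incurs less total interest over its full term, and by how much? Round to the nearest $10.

Option B by $12,180

Option A: at 6.25% the monthly rate is 0.0052083, so the payment is 23,750 × 0.0052083 / (1 − 1.0052083^−300) = $156.67.
Total interest on Option A = 300 × $156.67 − $23,750 = $23,251.00.
Option B: monthly rate = 5.45%/12 = 0.0045417; payment = 23,750 × 0.0045417 / (1 − (1+0.0045417)^−180) = $193.43.
Total interest on Option B = 180 × $193.43 − $23,750 = $11,067.40.
Option B is lower by $12,183.60.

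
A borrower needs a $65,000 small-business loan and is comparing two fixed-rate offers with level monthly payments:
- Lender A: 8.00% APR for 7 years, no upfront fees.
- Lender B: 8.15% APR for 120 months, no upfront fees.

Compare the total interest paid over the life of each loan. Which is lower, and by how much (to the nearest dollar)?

Lender A: monthly rate = 8%/12 = 0.0066667; payment = 65,000 × 0.0066667 / (1 − (1+0.0066667)^−84) = $1,013.10.
Total interest on Lender A = 84 × $1,013.10 − $65,000 = $20,100.40.
Lender B: monthly rate = 8.15%/12 = 0.0067917; payment = 65,000 × 0.0067917 / (1 − (1+0.0067917)^−120) = $793.79.
Total interest on Lender B = 120 × $793.79 − $65,000 = $30,254.80.
Lender A is lower by $10,154.40.

Lender A by $10,154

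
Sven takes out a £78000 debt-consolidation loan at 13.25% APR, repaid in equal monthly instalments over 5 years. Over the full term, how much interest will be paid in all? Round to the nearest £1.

Monthly rate = 13.25%/12 = 0.0110417; payment = 78,000 × 0.0110417 / (1 − (1+0.0110417)^−60) = £1,784.74.
Total paid = 60 × £1,784.74 = £107,084.40; interest = £107,084.40 − £78,000 = £29,084.40.

£29,084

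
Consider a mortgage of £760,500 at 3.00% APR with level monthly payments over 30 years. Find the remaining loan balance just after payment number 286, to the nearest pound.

With monthly rate i = 3%/12 = 0.0025000, the balance after k of n payments is P · [(1+i)^n − (1+i)^k] / [(1+i)^n − 1].
(1+0.0025000)^360 = 2.45684221 and (1+0.0025000)^286 = 2.04236354, so the balance is 760,500 × (2.45684221 − 2.04236354) / (2.45684221 − 1) = £216,365.94.

£216,366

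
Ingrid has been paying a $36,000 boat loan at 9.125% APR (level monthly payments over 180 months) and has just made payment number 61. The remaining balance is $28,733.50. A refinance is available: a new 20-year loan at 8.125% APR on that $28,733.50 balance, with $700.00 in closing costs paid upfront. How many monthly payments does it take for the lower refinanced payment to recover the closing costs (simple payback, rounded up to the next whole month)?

Current payment = 36,000 × 9.125%/12 / (1 − (1+0.0076042)^−180) = $367.82.
Refinanced payment = 28,733.50 × 0.0067708 / (1 − (1+0.0067708)^−240) = $242.58.
Monthly savings = $367.82 − $242.58 = $125.24.
Break-even = $700.00 / $125.24 = 5.59 → 6 months.

6 months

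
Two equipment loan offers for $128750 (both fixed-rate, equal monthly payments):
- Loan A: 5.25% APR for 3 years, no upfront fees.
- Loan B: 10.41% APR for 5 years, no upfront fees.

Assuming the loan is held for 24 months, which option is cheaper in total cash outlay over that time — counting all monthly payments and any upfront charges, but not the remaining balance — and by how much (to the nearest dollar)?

Loan A: at 5.25% the monthly rate is 0.0043750, so the payment is 128,750 × 0.0043750 / (1 − 1.0043750^−36) = $3,873.22.
Loan B: monthly rate = 10.41%/12 = 0.0086750; payment = 128,750 × 0.0086750 / (1 − (1+0.0086750)^−60) = $2,761.60.
Over 24 months: Loan A costs 24 × $3,873.22 = $92,957.28; Loan B costs 24 × $2,761.60 = $66,278.40.
Loan B is cheaper by $92,957.28 − $66,278.40 = $26,678.88.

Loan B by $26,679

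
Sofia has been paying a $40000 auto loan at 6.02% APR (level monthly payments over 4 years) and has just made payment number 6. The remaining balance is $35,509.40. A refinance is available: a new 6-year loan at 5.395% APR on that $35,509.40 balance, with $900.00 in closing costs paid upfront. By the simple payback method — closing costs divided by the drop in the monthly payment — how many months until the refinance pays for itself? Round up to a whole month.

3 months

Current payment = 40,000 × 6.02%/12 / (1 − (1+0.0050167)^−48) = $939.77.
Refinanced payment = 35,509.40 × 0.0044958 / (1 − (1+0.0044958)^−72) = $578.41.
Monthly savings = $939.77 − $578.41 = $361.36.
Break-even = $900.00 / $361.36 = 2.49 → 3 months.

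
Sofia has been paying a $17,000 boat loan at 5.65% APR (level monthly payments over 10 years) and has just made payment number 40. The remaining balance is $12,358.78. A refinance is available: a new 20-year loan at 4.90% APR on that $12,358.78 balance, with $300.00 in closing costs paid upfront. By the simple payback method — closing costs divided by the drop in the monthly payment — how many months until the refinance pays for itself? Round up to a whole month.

3 months

Current payment = 17,000 × 5.65%/12 / (1 − (1+0.0047083)^−120) = $185.76.
Refinanced payment = 12,358.78 × 0.0040833 / (1 − (1+0.0040833)^−240) = $80.88.
Monthly savings = $185.76 − $80.88 = $104.88.
Break-even = $300.00 / $104.88 = 2.86 → 3 months.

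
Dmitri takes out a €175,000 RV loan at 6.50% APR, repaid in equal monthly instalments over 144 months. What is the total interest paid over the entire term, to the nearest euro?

Monthly rate = 6.5%/12 = 0.0054167; payment = 175,000 × 0.0054167 / (1 − (1+0.0054167)^−144) = €1,753.36.
Total paid = 144 × €1,753.36 = €252,483.84; interest = €252,483.84 − €175,000 = €77,483.84.

€77,484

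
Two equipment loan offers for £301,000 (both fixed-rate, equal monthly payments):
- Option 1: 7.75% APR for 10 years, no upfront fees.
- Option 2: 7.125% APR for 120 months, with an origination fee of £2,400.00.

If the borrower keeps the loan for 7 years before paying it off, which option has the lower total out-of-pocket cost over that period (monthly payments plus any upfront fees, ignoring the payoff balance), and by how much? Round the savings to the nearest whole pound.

Option 2 by £5,835

Option 1: monthly rate = 7.75%/12 = 0.0064583; payment = 301,000 × 0.0064583 / (1 − (1+0.0064583)^−120) = £3,612.32.
Option 2: monthly rate = 7.125%/12 = 0.0059375; payment = 301,000 × 0.0059375 / (1 − (1+0.0059375)^−120) = £3,514.29.
Over 84 months: Option 1 costs 84 × £3,612.32 = £303,434.88; Option 2 costs 84 × £3,514.29 + £2,400.00 = £297,600.36.
Option 2 is cheaper by £303,434.88 − £297,600.36 = £5,834.52.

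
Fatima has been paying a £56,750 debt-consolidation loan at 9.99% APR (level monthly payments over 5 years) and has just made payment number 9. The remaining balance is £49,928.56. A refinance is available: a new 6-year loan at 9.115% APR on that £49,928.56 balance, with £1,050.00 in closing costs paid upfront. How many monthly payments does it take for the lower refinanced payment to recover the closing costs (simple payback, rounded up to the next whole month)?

4 months

Current payment = 56,750 × 9.99%/12 / (1 − (1+0.0083250)^−60) = £1,205.49.
Refinanced payment = 49,928.56 × 0.0075958 / (1 − (1+0.0075958)^−72) = £902.84.
Monthly savings = £1,205.49 − £902.84 = £302.65.
Break-even = £1,050.00 / £302.65 = 3.47 → 4 months.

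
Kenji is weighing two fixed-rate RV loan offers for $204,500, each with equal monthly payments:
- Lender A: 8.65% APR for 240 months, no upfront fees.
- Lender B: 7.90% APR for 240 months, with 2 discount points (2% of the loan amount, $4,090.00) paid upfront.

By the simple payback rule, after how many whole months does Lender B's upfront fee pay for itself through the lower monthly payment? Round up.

Lender A: at 8.65% the monthly rate is 0.0072083, so the payment is 204,500 × 0.0072083 / (1 − 1.0072083^−240) = $1,794.16.
Lender B: at 7.90% the monthly rate is 0.0065833, so the payment is 204,500 × 0.0065833 / (1 − 1.0065833^−240) = $1,697.81.
Monthly savings = $1,794.16 − $1,697.81 = $96.35.
Break-even = $4,090.00 / $96.35 = 42.45 → 43 months.

43 months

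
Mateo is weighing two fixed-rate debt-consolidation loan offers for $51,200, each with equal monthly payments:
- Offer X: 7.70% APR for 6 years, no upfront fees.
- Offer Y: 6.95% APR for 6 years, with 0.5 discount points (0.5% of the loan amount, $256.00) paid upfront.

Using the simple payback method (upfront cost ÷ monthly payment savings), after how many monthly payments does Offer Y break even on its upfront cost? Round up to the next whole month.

14 months

Offer X: at 7.70% the monthly rate is 0.0064167, so the payment is 51,200 × 0.0064167 / (1 − 1.0064167^−72) = $890.22.
Offer Y: at 6.95% the monthly rate is 0.0057917, so the payment is 51,200 × 0.0057917 / (1 − 1.0057917^−72) = $871.68.
Monthly savings = $890.22 − $871.68 = $18.54.
Break-even = $256.00 / $18.54 = 13.81 → 14 months.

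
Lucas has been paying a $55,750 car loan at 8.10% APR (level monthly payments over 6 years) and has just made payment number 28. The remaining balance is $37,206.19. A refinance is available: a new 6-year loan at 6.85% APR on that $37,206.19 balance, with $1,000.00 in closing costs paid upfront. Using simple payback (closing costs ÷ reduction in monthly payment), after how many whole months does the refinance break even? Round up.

Current payment = 55,750 × 8.1%/12 / (1 − (1+0.0067500)^−72) = $980.20.
Refinanced payment = 37,206.19 × 0.0057083 / (1 − (1+0.0057083)^−72) = $631.65.
Monthly savings = $980.20 − $631.65 = $348.55.
Break-even = $1,000.00 / $348.55 = 2.87 → 3 months.

3 months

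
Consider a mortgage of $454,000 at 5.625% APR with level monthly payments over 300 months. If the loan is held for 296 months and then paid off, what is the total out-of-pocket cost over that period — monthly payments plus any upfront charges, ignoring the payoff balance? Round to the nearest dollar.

$835,297

At 5.625% the monthly rate is 0.0046875, so the payment is 454,000 × 0.0046875 / (1 − 1.0046875^−300) = $2,821.95.
Total outlay = 296 × $2,821.95 = $835,297.20.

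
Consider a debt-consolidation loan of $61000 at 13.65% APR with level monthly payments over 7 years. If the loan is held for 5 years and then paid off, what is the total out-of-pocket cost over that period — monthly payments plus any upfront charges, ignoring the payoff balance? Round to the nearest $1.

At 13.65% the monthly rate is 0.0113750, so the payment is 61,000 × 0.0113750 / (1 − 1.0113750^−84) = $1,131.38.
Total outlay = 60 × $1,131.38 = $67,882.80.

$67,883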